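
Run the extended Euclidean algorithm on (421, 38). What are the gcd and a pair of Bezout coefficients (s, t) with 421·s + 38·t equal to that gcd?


Euclidean algorithm on (421, 38) — divide until remainder is 0:
  421 = 11 · 38 + 3
  38 = 12 · 3 + 2
  3 = 1 · 2 + 1
  2 = 2 · 1 + 0
gcd(421, 38) = 1.
Track Bezout coefficients alongside the remainders: start with r₀ = 421 = a·1 + b·0 (s = 1, t = 0) and r₁ = 38 = a·0 + b·1 (s = 0, t = 1); each new remainder r_{k+1} = r_{k-1} − q_k·r_k inherits s_{k+1} = s_{k-1} − q_k·s_k, t_{k+1} = t_{k-1} − q_k·t_k, so r_k = a·s_k + b·t_k at every step:
  q = 11: r = 3, s = 1 − 11·0 = 1, t = 0 − 11·1 = -11  (check: 421·1 + 38·(-11) = 3)
  q = 12: r = 2, s = 0 − 12·1 = -12, t = 1 − 12·(-11) = 133  (check: 421·(-12) + 38·133 = 2)
  q = 1: r = 1, s = 1 − 1·(-12) = 13, t = -11 − 1·133 = -144  (check: 421·13 + 38·(-144) = 1)
The row with r = 1 (the gcd) gives the Bezout coefficients s = 13, t = -144.
Result: 421 · (13) + 38 · (-144) = 1.

gcd(421, 38) = 1; s = 13, t = -144 (check: 421·13 + 38·(-144) = 1).


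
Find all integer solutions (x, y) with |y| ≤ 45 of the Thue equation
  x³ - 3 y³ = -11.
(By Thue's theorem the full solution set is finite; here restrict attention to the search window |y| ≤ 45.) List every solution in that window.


The equation is x³ - 3y³ = -11. For fixed y, x³ = 3·y³ − 11, so a solution requires the RHS to be a perfect cube.
Strategy: iterate y from -45 to 45, compute RHS = 3·y³ − 11, and check whether it is a (positive or negative) perfect cube.
Check small values of y:
  y = 0: RHS = -11 is not a perfect cube.
  y = 1: RHS = -8 = (-2)³ ⇒ x = -2 works.
  y = -1: RHS = -14 is not a perfect cube.
  y = 2: RHS = 13 is not a perfect cube.
  y = -2: RHS = -35 is not a perfect cube.
  y = 3: RHS = 70 is not a perfect cube.
  y = -3: RHS = -92 is not a perfect cube.
Continuing the search up to |y| = 45 finds no further solutions beyond those listed.
Collected solutions: (-2, 1).

Solutions (with |y| ≤ 45): (-2, 1).


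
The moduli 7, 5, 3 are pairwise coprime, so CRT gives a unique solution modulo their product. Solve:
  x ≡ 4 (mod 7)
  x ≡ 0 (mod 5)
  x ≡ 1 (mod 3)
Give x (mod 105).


Moduli 7, 5, 3 are pairwise coprime; by CRT there is a unique solution modulo M = 7 · 5 · 3 = 105.
Solve pairwise, accumulating the modulus:
  Start with x ≡ 4 (mod 7).
  Combine with x ≡ 0 (mod 5): since gcd(7, 5) = 1, we get a unique residue mod 35.
    Write x = 4 + 7·t and substitute into x ≡ 0 (mod 5): 7·t ≡ 0 − 4 = -4 (mod 5).
    Reduce coefficients mod 5: 2·t ≡ 1 (mod 5).
    The inverse of 2 mod 5 is 3 (since 2·3 = 6 = 1·5 + 1), so t ≡ 3·1 = 3 ≡ 3 (mod 5).
    Then x = 4 + 7·3 = 25, valid modulo lcm(7, 5) = 35: x ≡ 25 (mod 35).
  Combine with x ≡ 1 (mod 3): since gcd(35, 3) = 1, we get a unique residue mod 105.
    Write x = 25 + 35·t and substitute into x ≡ 1 (mod 3): 35·t ≡ 1 − 25 = -24 (mod 3).
    Reduce coefficients mod 3: 2·t ≡ 0 (mod 3).
    The inverse of 2 mod 3 is 2 (since 2·2 = 4 = 1·3 + 1), so t ≡ 2·0 = 0 ≡ 0 (mod 3).
    Then x = 25 + 35·0 = 25, valid modulo lcm(35, 3) = 105: x ≡ 25 (mod 105).
Verify: 25 mod 7 = 4 ✓, 25 mod 5 = 0 ✓, 25 mod 3 = 1 ✓.

x ≡ 25 (mod 105).


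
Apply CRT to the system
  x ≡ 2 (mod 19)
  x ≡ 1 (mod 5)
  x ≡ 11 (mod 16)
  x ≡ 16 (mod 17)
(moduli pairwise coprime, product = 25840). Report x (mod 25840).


Product of moduli M = 19 · 5 · 16 · 17 = 25840.
Merge one congruence at a time:
  Start: x ≡ 2 (mod 19).
  Combine with x ≡ 1 (mod 5); new modulus lcm = 95.
    Write x = 2 + 19·t and substitute into x ≡ 1 (mod 5): 19·t ≡ 1 − 2 = -1 (mod 5).
    Reduce coefficients mod 5: 4·t ≡ 4 (mod 5).
    The inverse of 4 mod 5 is 4 (since 4·4 = 16 = 3·5 + 1), so t ≡ 4·4 = 16 ≡ 1 (mod 5).
    Then x = 2 + 19·1 = 21, valid modulo lcm(19, 5) = 95: x ≡ 21 (mod 95).
  Combine with x ≡ 11 (mod 16); new modulus lcm = 1520.
    Write x = 21 + 95·t and substitute into x ≡ 11 (mod 16): 95·t ≡ 11 − 21 = -10 (mod 16).
    Reduce coefficients mod 16: 15·t ≡ 6 (mod 16).
    The inverse of 15 mod 16 is 15 (since 15·15 = 225 = 14·16 + 1), so t ≡ 15·6 = 90 ≡ 10 (mod 16).
    Then x = 21 + 95·10 = 971, valid modulo lcm(95, 16) = 1520: x ≡ 971 (mod 1520).
  Combine with x ≡ 16 (mod 17); new modulus lcm = 25840.
    Write x = 971 + 1520·t and substitute into x ≡ 16 (mod 17): 1520·t ≡ 16 − 971 = -955 (mod 17).
    Reduce coefficients mod 17: 7·t ≡ 14 (mod 17).
    The inverse of 7 mod 17 is 5 (since 7·5 = 35 = 2·17 + 1), so t ≡ 5·14 = 70 ≡ 2 (mod 17).
    Then x = 971 + 1520·2 = 4011, valid modulo lcm(1520, 17) = 25840: x ≡ 4011 (mod 25840).
Verify against each original: 4011 mod 19 = 2, 4011 mod 5 = 1, 4011 mod 16 = 11, 4011 mod 17 = 16.

x ≡ 4011 (mod 25840).


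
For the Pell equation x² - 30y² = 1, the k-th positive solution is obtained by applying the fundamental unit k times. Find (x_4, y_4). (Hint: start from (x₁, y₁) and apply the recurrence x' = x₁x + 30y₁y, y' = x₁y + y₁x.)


Step 1: Find the fundamental solution (x₁, y₁) of x² - 30y² = 1.
  Expand √30 as a continued fraction. a₀ = ⌊√30⌋ = 5; iterate m_{k+1} = d_k·a_k − m_k, d_{k+1} = (30 − m_{k+1}²)/d_k, a_{k+1} = ⌊(a₀ + m_{k+1})/d_{k+1}⌋ (starting m₀ = 0, d₀ = 1), with convergents p_k = a_k·p_{k-1} + p_{k-2}, q_k = a_k·q_{k-1} + q_{k-2} (p₋₁ = 1, q₋₁ = 0):
  k = 0: a₀ = 5; p₀/q₀ = 5/1; p₀² − 30·q₀² = 25 − 30 = -5.
  k = 1: m = 5, d = 5, a = ⌊(5 + 5)/5⌋ = 2; p/q = (2·5 + 1)/(2·1 + 0) = 11/2; p² − 30·q² = 121 − 120 = 1.
  The first convergent with p² − 30·q² = 1 gives the fundamental solution (x₁, y₁) = (11, 2).
Step 2: Apply the recurrence (x_{n+1}, y_{n+1}) = (x₁x_n + 30y₁y_n, x₁y_n + y₁x_n) repeatedly.
  From (x_1, y_1) = (11, 2): x_2 = 11·11 + 30·2·2 = 241; y_2 = 11·2 + 2·11 = 44.
  From (x_2, y_2) = (241, 44): x_3 = 11·241 + 30·2·44 = 5291; y_3 = 11·44 + 2·241 = 966.
  From (x_3, y_3) = (5291, 966): x_4 = 11·5291 + 30·2·966 = 116161; y_4 = 11·966 + 2·5291 = 21208.
Step 3: Verify x_4² - 30·y_4² = 13493377921 - 13493377920 = 1 (should be 1). ✓

(x_1, y_1) = (11, 2); (x_4, y_4) = (116161, 21208).


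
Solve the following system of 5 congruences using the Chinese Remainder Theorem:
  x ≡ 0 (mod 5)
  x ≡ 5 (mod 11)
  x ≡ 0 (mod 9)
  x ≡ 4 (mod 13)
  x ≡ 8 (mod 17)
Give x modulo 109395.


Product of moduli M = 5 · 11 · 9 · 13 · 17 = 109395.
Merge one congruence at a time:
  Start: x ≡ 0 (mod 5).
  Combine with x ≡ 5 (mod 11); new modulus lcm = 55.
    Write x = 0 + 5·t and substitute into x ≡ 5 (mod 11): 5·t ≡ 5 − 0 = 5 (mod 11).
    The inverse of 5 mod 11 is 9 (since 5·9 = 45 = 4·11 + 1), so t ≡ 9·5 = 45 ≡ 1 (mod 11).
    Then x = 0 + 5·1 = 5, valid modulo lcm(5, 11) = 55: x ≡ 5 (mod 55).
  Combine with x ≡ 0 (mod 9); new modulus lcm = 495.
    Write x = 5 + 55·t and substitute into x ≡ 0 (mod 9): 55·t ≡ 0 − 5 = -5 (mod 9).
    Reduce coefficients mod 9: 1·t ≡ 4 (mod 9).
    So t ≡ 4 (mod 9).
    Then x = 5 + 55·4 = 225, valid modulo lcm(55, 9) = 495: x ≡ 225 (mod 495).
  Combine with x ≡ 4 (mod 13); new modulus lcm = 6435.
    Write x = 225 + 495·t and substitute into x ≡ 4 (mod 13): 495·t ≡ 4 − 225 = -221 (mod 13).
    Reduce coefficients mod 13: 1·t ≡ 0 (mod 13).
    So t ≡ 0 (mod 13).
    Then x = 225 + 495·0 = 225, valid modulo lcm(495, 13) = 6435: x ≡ 225 (mod 6435).
  Combine with x ≡ 8 (mod 17); new modulus lcm = 109395.
    Write x = 225 + 6435·t and substitute into x ≡ 8 (mod 17): 6435·t ≡ 8 − 225 = -217 (mod 17).
    Reduce coefficients mod 17: 9·t ≡ 4 (mod 17).
    The inverse of 9 mod 17 is 2 (since 9·2 = 18 = 1·17 + 1), so t ≡ 2·4 = 8 ≡ 8 (mod 17).
    Then x = 225 + 6435·8 = 51705, valid modulo lcm(6435, 17) = 109395: x ≡ 51705 (mod 109395).
Verify against each original: 51705 mod 5 = 0, 51705 mod 11 = 5, 51705 mod 9 = 0, 51705 mod 13 = 4, 51705 mod 17 = 8.

x ≡ 51705 (mod 109395).


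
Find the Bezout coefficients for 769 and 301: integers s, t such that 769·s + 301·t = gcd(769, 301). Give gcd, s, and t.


Euclidean algorithm on (769, 301) — divide until remainder is 0:
  769 = 2 · 301 + 167
  301 = 1 · 167 + 134
  167 = 1 · 134 + 33
  134 = 4 · 33 + 2
  33 = 16 · 2 + 1
  2 = 2 · 1 + 0
gcd(769, 301) = 1.
Track Bezout coefficients alongside the remainders: start with r₀ = 769 = a·1 + b·0 (s = 1, t = 0) and r₁ = 301 = a·0 + b·1 (s = 0, t = 1); each new remainder r_{k+1} = r_{k-1} − q_k·r_k inherits s_{k+1} = s_{k-1} − q_k·s_k, t_{k+1} = t_{k-1} − q_k·t_k, so r_k = a·s_k + b·t_k at every step:
  q = 2: r = 167, s = 1 − 2·0 = 1, t = 0 − 2·1 = -2  (check: 769·1 + 301·(-2) = 167)
  q = 1: r = 134, s = 0 − 1·1 = -1, t = 1 − 1·(-2) = 3  (check: 769·(-1) + 301·3 = 134)
  q = 1: r = 33, s = 1 − 1·(-1) = 2, t = -2 − 1·3 = -5  (check: 769·2 + 301·(-5) = 33)
  q = 4: r = 2, s = -1 − 4·2 = -9, t = 3 − 4·(-5) = 23  (check: 769·(-9) + 301·23 = 2)
  q = 16: r = 1, s = 2 − 16·(-9) = 146, t = -5 − 16·23 = -373  (check: 769·146 + 301·(-373) = 1)
The row with r = 1 (the gcd) gives the Bezout coefficients s = 146, t = -373.
Result: 769 · (146) + 301 · (-373) = 1.

gcd(769, 301) = 1; s = 146, t = -373 (check: 769·146 + 301·(-373) = 1).


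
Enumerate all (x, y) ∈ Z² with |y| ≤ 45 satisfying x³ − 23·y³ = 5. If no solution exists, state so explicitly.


The equation is x³ - 23y³ = 5. For fixed y, x³ = 23·y³ + 5, so a solution requires the RHS to be a perfect cube.
Strategy: iterate y from -45 to 45, compute RHS = 23·y³ + 5, and check whether it is a (positive or negative) perfect cube.
Check small values of y:
  y = 0: RHS = 5 is not a perfect cube.
  y = 1: RHS = 28 is not a perfect cube.
  y = -1: RHS = -18 is not a perfect cube.
  y = 2: RHS = 189 is not a perfect cube.
  y = -2: RHS = -179 is not a perfect cube.
  y = 3: RHS = 626 is not a perfect cube.
  y = -3: RHS = -616 is not a perfect cube.
Continuing the search up to |y| = 45 finds no solutions either.
No (x, y) in the scanned range satisfies the equation.

No integer solutions with |y| ≤ 45.


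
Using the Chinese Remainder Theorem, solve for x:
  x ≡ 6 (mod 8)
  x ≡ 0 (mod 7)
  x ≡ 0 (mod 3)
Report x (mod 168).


Moduli 8, 7, 3 are pairwise coprime; by CRT there is a unique solution modulo M = 8 · 7 · 3 = 168.
Solve pairwise, accumulating the modulus:
  Start with x ≡ 6 (mod 8).
  Combine with x ≡ 0 (mod 7): since gcd(8, 7) = 1, we get a unique residue mod 56.
    Write x = 6 + 8·t and substitute into x ≡ 0 (mod 7): 8·t ≡ 0 − 6 = -6 (mod 7).
    Reduce coefficients mod 7: 1·t ≡ 1 (mod 7).
    So t ≡ 1 (mod 7).
    Then x = 6 + 8·1 = 14, valid modulo lcm(8, 7) = 56: x ≡ 14 (mod 56).
  Combine with x ≡ 0 (mod 3): since gcd(56, 3) = 1, we get a unique residue mod 168.
    Write x = 14 + 56·t and substitute into x ≡ 0 (mod 3): 56·t ≡ 0 − 14 = -14 (mod 3).
    Reduce coefficients mod 3: 2·t ≡ 1 (mod 3).
    The inverse of 2 mod 3 is 2 (since 2·2 = 4 = 1·3 + 1), so t ≡ 2·1 = 2 ≡ 2 (mod 3).
    Then x = 14 + 56·2 = 126, valid modulo lcm(56, 3) = 168: x ≡ 126 (mod 168).
Verify: 126 mod 8 = 6 ✓, 126 mod 7 = 0 ✓, 126 mod 3 = 0 ✓.

x ≡ 126 (mod 168).


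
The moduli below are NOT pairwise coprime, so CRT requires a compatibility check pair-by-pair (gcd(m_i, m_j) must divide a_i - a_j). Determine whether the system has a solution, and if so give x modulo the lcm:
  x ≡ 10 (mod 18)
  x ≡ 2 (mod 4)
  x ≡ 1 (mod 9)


Moduli 18, 4, 9 are not pairwise coprime, so CRT works modulo lcm(m_i) when all pairwise compatibility conditions hold.
Pairwise compatibility: gcd(m_i, m_j) must divide a_i - a_j for every pair.
Merge one congruence at a time:
  Start: x ≡ 10 (mod 18).
  Combine with x ≡ 2 (mod 4): gcd(18, 4) = 2; 2 - 10 = -8, which IS divisible by 2, so compatible.
    Write x = 10 + 18·t and substitute into x ≡ 2 (mod 4): 18·t ≡ 2 − 10 = -8 (mod 4).
    Divide the congruence (and modulus) by g = 2: 9·t ≡ -4 (mod 2).
    Reduce coefficients mod 2: 1·t ≡ 0 (mod 2).
    So t ≡ 0 (mod 2).
    Then x = 10 + 18·0 = 10, valid modulo lcm(18, 4) = 36: x ≡ 10 (mod 36).
  Combine with x ≡ 1 (mod 9): gcd(36, 9) = 9; 1 - 10 = -9, which IS divisible by 9, so compatible.
    Write x = 10 + 36·t and substitute into x ≡ 1 (mod 9): 36·t ≡ 1 − 10 = -9 (mod 9).
    Divide the congruence (and modulus) by g = 9: 4·t ≡ -1 (mod 1).
    Modulo 1 every t works; take t = 0.
    Then x = 10 + 36·0 = 10, valid modulo lcm(36, 9) = 36: x ≡ 10 (mod 36).
Verify: 10 mod 18 = 10, 10 mod 4 = 2, 10 mod 9 = 1.

x ≡ 10 (mod 36).


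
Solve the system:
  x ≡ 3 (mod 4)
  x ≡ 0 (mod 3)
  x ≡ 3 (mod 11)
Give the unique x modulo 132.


Moduli 4, 3, 11 are pairwise coprime; by CRT there is a unique solution modulo M = 4 · 3 · 11 = 132.
Solve pairwise, accumulating the modulus:
  Start with x ≡ 3 (mod 4).
  Combine with x ≡ 0 (mod 3): since gcd(4, 3) = 1, we get a unique residue mod 12.
    Write x = 3 + 4·t and substitute into x ≡ 0 (mod 3): 4·t ≡ 0 − 3 = -3 (mod 3).
    Reduce coefficients mod 3: 1·t ≡ 0 (mod 3).
    So t ≡ 0 (mod 3).
    Then x = 3 + 4·0 = 3, valid modulo lcm(4, 3) = 12: x ≡ 3 (mod 12).
  Combine with x ≡ 3 (mod 11): since gcd(12, 11) = 1, we get a unique residue mod 132.
    Write x = 3 + 12·t and substitute into x ≡ 3 (mod 11): 12·t ≡ 3 − 3 = 0 (mod 11).
    Reduce coefficients mod 11: 1·t ≡ 0 (mod 11).
    So t ≡ 0 (mod 11).
    Then x = 3 + 12·0 = 3, valid modulo lcm(12, 11) = 132: x ≡ 3 (mod 132).
Verify: 3 mod 4 = 3 ✓, 3 mod 3 = 0 ✓, 3 mod 11 = 3 ✓.

x ≡ 3 (mod 132).


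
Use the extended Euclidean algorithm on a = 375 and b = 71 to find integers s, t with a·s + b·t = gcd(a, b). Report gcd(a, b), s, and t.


Euclidean algorithm on (375, 71) — divide until remainder is 0:
  375 = 5 · 71 + 20
  71 = 3 · 20 + 11
  20 = 1 · 11 + 9
  11 = 1 · 9 + 2
  9 = 4 · 2 + 1
  2 = 2 · 1 + 0
gcd(375, 71) = 1.
Track Bezout coefficients alongside the remainders: start with r₀ = 375 = a·1 + b·0 (s = 1, t = 0) and r₁ = 71 = a·0 + b·1 (s = 0, t = 1); each new remainder r_{k+1} = r_{k-1} − q_k·r_k inherits s_{k+1} = s_{k-1} − q_k·s_k, t_{k+1} = t_{k-1} − q_k·t_k, so r_k = a·s_k + b·t_k at every step:
  q = 5: r = 20, s = 1 − 5·0 = 1, t = 0 − 5·1 = -5  (check: 375·1 + 71·(-5) = 20)
  q = 3: r = 11, s = 0 − 3·1 = -3, t = 1 − 3·(-5) = 16  (check: 375·(-3) + 71·16 = 11)
  q = 1: r = 9, s = 1 − 1·(-3) = 4, t = -5 − 1·16 = -21  (check: 375·4 + 71·(-21) = 9)
  q = 1: r = 2, s = -3 − 1·4 = -7, t = 16 − 1·(-21) = 37  (check: 375·(-7) + 71·37 = 2)
  q = 4: r = 1, s = 4 − 4·(-7) = 32, t = -21 − 4·37 = -169  (check: 375·32 + 71·(-169) = 1)
The row with r = 1 (the gcd) gives the Bezout coefficients s = 32, t = -169.
Result: 375 · (32) + 71 · (-169) = 1.

gcd(375, 71) = 1; s = 32, t = -169 (check: 375·32 + 71·(-169) = 1).


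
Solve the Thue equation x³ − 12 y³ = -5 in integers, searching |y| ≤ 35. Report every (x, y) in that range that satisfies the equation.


The equation is x³ - 12y³ = -5. For fixed y, x³ = 12·y³ − 5, so a solution requires the RHS to be a perfect cube.
Strategy: iterate y from -35 to 35, compute RHS = 12·y³ − 5, and check whether it is a (positive or negative) perfect cube.
Check small values of y:
  y = 0: RHS = -5 is not a perfect cube.
  y = 1: RHS = 7 is not a perfect cube.
  y = -1: RHS = -17 is not a perfect cube.
  y = 2: RHS = 91 is not a perfect cube.
  y = -2: RHS = -101 is not a perfect cube.
  y = 3: RHS = 319 is not a perfect cube.
  y = -3: RHS = -329 is not a perfect cube.
Continuing the search up to |y| = 35 finds no solutions either.
No (x, y) in the scanned range satisfies the equation.

No integer solutions with |y| ≤ 35.


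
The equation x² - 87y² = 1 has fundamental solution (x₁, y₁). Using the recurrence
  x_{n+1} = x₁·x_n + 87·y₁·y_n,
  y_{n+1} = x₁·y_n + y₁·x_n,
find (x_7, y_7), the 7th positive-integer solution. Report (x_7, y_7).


Step 1: Find the fundamental solution (x₁, y₁) of x² - 87y² = 1.
  Expand √87 as a continued fraction. a₀ = ⌊√87⌋ = 9; iterate m_{k+1} = d_k·a_k − m_k, d_{k+1} = (87 − m_{k+1}²)/d_k, a_{k+1} = ⌊(a₀ + m_{k+1})/d_{k+1}⌋ (starting m₀ = 0, d₀ = 1), with convergents p_k = a_k·p_{k-1} + p_{k-2}, q_k = a_k·q_{k-1} + q_{k-2} (p₋₁ = 1, q₋₁ = 0):
  k = 0: a₀ = 9; p₀/q₀ = 9/1; p₀² − 87·q₀² = 81 − 87 = -6.
  k = 1: m = 9, d = 6, a = ⌊(9 + 9)/6⌋ = 3; p/q = (3·9 + 1)/(3·1 + 0) = 28/3; p² − 87·q² = 784 − 783 = 1.
  The first convergent with p² − 87·q² = 1 gives the fundamental solution (x₁, y₁) = (28, 3).
Step 2: Apply the recurrence (x_{n+1}, y_{n+1}) = (x₁x_n + 87y₁y_n, x₁y_n + y₁x_n) repeatedly.
  From (x_1, y_1) = (28, 3): x_2 = 28·28 + 87·3·3 = 1567; y_2 = 28·3 + 3·28 = 168.
  From (x_2, y_2) = (1567, 168): x_3 = 28·1567 + 87·3·168 = 87724; y_3 = 28·168 + 3·1567 = 9405.
  From (x_3, y_3) = (87724, 9405): x_4 = 28·87724 + 87·3·9405 = 4910977; y_4 = 28·9405 + 3·87724 = 526512.
  From (x_4, y_4) = (4910977, 526512): x_5 = 28·4910977 + 87·3·526512 = 274926988; y_5 = 28·526512 + 3·4910977 = 29475267.
  From (x_5, y_5) = (274926988, 29475267): x_6 = 28·274926988 + 87·3·29475267 = 15391000351; y_6 = 28·29475267 + 3·274926988 = 1650088440.
  From (x_6, y_6) = (15391000351, 1650088440): x_7 = 28·15391000351 + 87·3·1650088440 = 861621092668; y_7 = 28·1650088440 + 3·15391000351 = 92375477373.
Step 3: Verify x_7² - 87·y_7² = 742390907330398243358224 - 742390907330398243358223 = 1 (should be 1). ✓

(x_1, y_1) = (28, 3); (x_7, y_7) = (861621092668, 92375477373).


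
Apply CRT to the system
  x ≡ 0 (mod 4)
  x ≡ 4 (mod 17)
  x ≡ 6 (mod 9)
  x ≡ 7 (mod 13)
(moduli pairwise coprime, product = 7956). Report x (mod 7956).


Product of moduli M = 4 · 17 · 9 · 13 = 7956.
Merge one congruence at a time:
  Start: x ≡ 0 (mod 4).
  Combine with x ≡ 4 (mod 17); new modulus lcm = 68.
    Write x = 0 + 4·t and substitute into x ≡ 4 (mod 17): 4·t ≡ 4 − 0 = 4 (mod 17).
    The inverse of 4 mod 17 is 13 (since 4·13 = 52 = 3·17 + 1), so t ≡ 13·4 = 52 ≡ 1 (mod 17).
    Then x = 0 + 4·1 = 4, valid modulo lcm(4, 17) = 68: x ≡ 4 (mod 68).
  Combine with x ≡ 6 (mod 9); new modulus lcm = 612.
    Write x = 4 + 68·t and substitute into x ≡ 6 (mod 9): 68·t ≡ 6 − 4 = 2 (mod 9).
    Reduce coefficients mod 9: 5·t ≡ 2 (mod 9).
    The inverse of 5 mod 9 is 2 (since 5·2 = 10 = 1·9 + 1), so t ≡ 2·2 = 4 ≡ 4 (mod 9).
    Then x = 4 + 68·4 = 276, valid modulo lcm(68, 9) = 612: x ≡ 276 (mod 612).
  Combine with x ≡ 7 (mod 13); new modulus lcm = 7956.
    Write x = 276 + 612·t and substitute into x ≡ 7 (mod 13): 612·t ≡ 7 − 276 = -269 (mod 13).
    Reduce coefficients mod 13: 1·t ≡ 4 (mod 13).
    So t ≡ 4 (mod 13).
    Then x = 276 + 612·4 = 2724, valid modulo lcm(612, 13) = 7956: x ≡ 2724 (mod 7956).
Verify against each original: 2724 mod 4 = 0, 2724 mod 17 = 4, 2724 mod 9 = 6, 2724 mod 13 = 7.

x ≡ 2724 (mod 7956).


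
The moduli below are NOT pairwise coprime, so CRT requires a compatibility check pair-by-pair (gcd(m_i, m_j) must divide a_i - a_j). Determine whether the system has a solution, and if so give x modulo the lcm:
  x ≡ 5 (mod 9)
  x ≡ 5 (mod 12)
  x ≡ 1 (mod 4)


Moduli 9, 12, 4 are not pairwise coprime, so CRT works modulo lcm(m_i) when all pairwise compatibility conditions hold.
Pairwise compatibility: gcd(m_i, m_j) must divide a_i - a_j for every pair.
Merge one congruence at a time:
  Start: x ≡ 5 (mod 9).
  Combine with x ≡ 5 (mod 12): gcd(9, 12) = 3; 5 - 5 = 0, which IS divisible by 3, so compatible.
    Write x = 5 + 9·t and substitute into x ≡ 5 (mod 12): 9·t ≡ 5 − 5 = 0 (mod 12).
    Divide the congruence (and modulus) by g = 3: 3·t ≡ 0 (mod 4).
    The inverse of 3 mod 4 is 3 (since 3·3 = 9 = 2·4 + 1), so t ≡ 3·0 = 0 ≡ 0 (mod 4).
    Then x = 5 + 9·0 = 5, valid modulo lcm(9, 12) = 36: x ≡ 5 (mod 36).
  Combine with x ≡ 1 (mod 4): gcd(36, 4) = 4; 1 - 5 = -4, which IS divisible by 4, so compatible.
    Write x = 5 + 36·t and substitute into x ≡ 1 (mod 4): 36·t ≡ 1 − 5 = -4 (mod 4).
    Divide the congruence (and modulus) by g = 4: 9·t ≡ -1 (mod 1).
    Modulo 1 every t works; take t = 0.
    Then x = 5 + 36·0 = 5, valid modulo lcm(36, 4) = 36: x ≡ 5 (mod 36).
Verify: 5 mod 9 = 5, 5 mod 12 = 5, 5 mod 4 = 1.

x ≡ 5 (mod 36).


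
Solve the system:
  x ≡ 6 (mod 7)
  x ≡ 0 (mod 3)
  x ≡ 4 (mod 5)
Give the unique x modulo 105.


Moduli 7, 3, 5 are pairwise coprime; by CRT there is a unique solution modulo M = 7 · 3 · 5 = 105.
Solve pairwise, accumulating the modulus:
  Start with x ≡ 6 (mod 7).
  Combine with x ≡ 0 (mod 3): since gcd(7, 3) = 1, we get a unique residue mod 21.
    Write x = 6 + 7·t and substitute into x ≡ 0 (mod 3): 7·t ≡ 0 − 6 = -6 (mod 3).
    Reduce coefficients mod 3: 1·t ≡ 0 (mod 3).
    So t ≡ 0 (mod 3).
    Then x = 6 + 7·0 = 6, valid modulo lcm(7, 3) = 21: x ≡ 6 (mod 21).
  Combine with x ≡ 4 (mod 5): since gcd(21, 5) = 1, we get a unique residue mod 105.
    Write x = 6 + 21·t and substitute into x ≡ 4 (mod 5): 21·t ≡ 4 − 6 = -2 (mod 5).
    Reduce coefficients mod 5: 1·t ≡ 3 (mod 5).
    So t ≡ 3 (mod 5).
    Then x = 6 + 21·3 = 69, valid modulo lcm(21, 5) = 105: x ≡ 69 (mod 105).
Verify: 69 mod 7 = 6 ✓, 69 mod 3 = 0 ✓, 69 mod 5 = 4 ✓.

x ≡ 69 (mod 105).


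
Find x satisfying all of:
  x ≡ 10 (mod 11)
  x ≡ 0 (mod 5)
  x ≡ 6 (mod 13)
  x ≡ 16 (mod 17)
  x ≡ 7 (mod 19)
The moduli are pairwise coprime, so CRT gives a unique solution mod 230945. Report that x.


Product of moduli M = 11 · 5 · 13 · 17 · 19 = 230945.
Merge one congruence at a time:
  Start: x ≡ 10 (mod 11).
  Combine with x ≡ 0 (mod 5); new modulus lcm = 55.
    Write x = 10 + 11·t and substitute into x ≡ 0 (mod 5): 11·t ≡ 0 − 10 = -10 (mod 5).
    Reduce coefficients mod 5: 1·t ≡ 0 (mod 5).
    So t ≡ 0 (mod 5).
    Then x = 10 + 11·0 = 10, valid modulo lcm(11, 5) = 55: x ≡ 10 (mod 55).
  Combine with x ≡ 6 (mod 13); new modulus lcm = 715.
    Write x = 10 + 55·t and substitute into x ≡ 6 (mod 13): 55·t ≡ 6 − 10 = -4 (mod 13).
    Reduce coefficients mod 13: 3·t ≡ 9 (mod 13).
    The inverse of 3 mod 13 is 9 (since 3·9 = 27 = 2·13 + 1), so t ≡ 9·9 = 81 ≡ 3 (mod 13).
    Then x = 10 + 55·3 = 175, valid modulo lcm(55, 13) = 715: x ≡ 175 (mod 715).
  Combine with x ≡ 16 (mod 17); new modulus lcm = 12155.
    Write x = 175 + 715·t and substitute into x ≡ 16 (mod 17): 715·t ≡ 16 − 175 = -159 (mod 17).
    Reduce coefficients mod 17: 1·t ≡ 11 (mod 17).
    So t ≡ 11 (mod 17).
    Then x = 175 + 715·11 = 8040, valid modulo lcm(715, 17) = 12155: x ≡ 8040 (mod 12155).
  Combine with x ≡ 7 (mod 19); new modulus lcm = 230945.
    Write x = 8040 + 12155·t and substitute into x ≡ 7 (mod 19): 12155·t ≡ 7 − 8040 = -8033 (mod 19).
    Reduce coefficients mod 19: 14·t ≡ 4 (mod 19).
    The inverse of 14 mod 19 is 15 (since 14·15 = 210 = 11·19 + 1), so t ≡ 15·4 = 60 ≡ 3 (mod 19).
    Then x = 8040 + 12155·3 = 44505, valid modulo lcm(12155, 19) = 230945: x ≡ 44505 (mod 230945).
Verify against each original: 44505 mod 11 = 10, 44505 mod 5 = 0, 44505 mod 13 = 6, 44505 mod 17 = 16, 44505 mod 19 = 7.

x ≡ 44505 (mod 230945).


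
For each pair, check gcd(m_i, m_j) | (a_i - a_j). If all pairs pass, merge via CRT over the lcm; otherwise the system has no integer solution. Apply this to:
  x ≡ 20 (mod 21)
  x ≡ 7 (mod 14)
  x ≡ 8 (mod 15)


Moduli 21, 14, 15 are not pairwise coprime, so CRT works modulo lcm(m_i) when all pairwise compatibility conditions hold.
Pairwise compatibility: gcd(m_i, m_j) must divide a_i - a_j for every pair.
Merge one congruence at a time:
  Start: x ≡ 20 (mod 21).
  Combine with x ≡ 7 (mod 14): gcd(21, 14) = 7, and 7 - 20 = -13 is NOT divisible by 7.
    ⇒ system is inconsistent (no integer solution).

No solution (the system is inconsistent).


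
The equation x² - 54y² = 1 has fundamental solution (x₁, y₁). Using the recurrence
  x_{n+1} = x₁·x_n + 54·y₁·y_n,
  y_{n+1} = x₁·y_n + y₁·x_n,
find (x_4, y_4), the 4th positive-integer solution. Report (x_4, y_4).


Step 1: Find the fundamental solution (x₁, y₁) of x² - 54y² = 1.
  Expand √54 as a continued fraction. a₀ = ⌊√54⌋ = 7; iterate m_{k+1} = d_k·a_k − m_k, d_{k+1} = (54 − m_{k+1}²)/d_k, a_{k+1} = ⌊(a₀ + m_{k+1})/d_{k+1}⌋ (starting m₀ = 0, d₀ = 1), with convergents p_k = a_k·p_{k-1} + p_{k-2}, q_k = a_k·q_{k-1} + q_{k-2} (p₋₁ = 1, q₋₁ = 0):
  k = 0: a₀ = 7; p₀/q₀ = 7/1; p₀² − 54·q₀² = 49 − 54 = -5.
  k = 1: m = 7, d = 5, a = ⌊(7 + 7)/5⌋ = 2; p/q = (2·7 + 1)/(2·1 + 0) = 15/2; p² − 54·q² = 225 − 216 = 9.
  k = 2: m = 3, d = 9, a = ⌊(7 + 3)/9⌋ = 1; p/q = (1·15 + 7)/(1·2 + 1) = 22/3; p² − 54·q² = 484 − 486 = -2.
  k = 3: m = 6, d = 2, a = ⌊(7 + 6)/2⌋ = 6; p/q = (6·22 + 15)/(6·3 + 2) = 147/20; p² − 54·q² = 21609 − 21600 = 9.
  k = 4: m = 6, d = 9, a = ⌊(7 + 6)/9⌋ = 1; p/q = (1·147 + 22)/(1·20 + 3) = 169/23; p² − 54·q² = 28561 − 28566 = -5.
  k = 5: m = 3, d = 5, a = ⌊(7 + 3)/5⌋ = 2; p/q = (2·169 + 147)/(2·23 + 20) = 485/66; p² − 54·q² = 235225 − 235224 = 1.
  The first convergent with p² − 54·q² = 1 gives the fundamental solution (x₁, y₁) = (485, 66).
Step 2: Apply the recurrence (x_{n+1}, y_{n+1}) = (x₁x_n + 54y₁y_n, x₁y_n + y₁x_n) repeatedly.
  From (x_1, y_1) = (485, 66): x_2 = 485·485 + 54·66·66 = 470449; y_2 = 485·66 + 66·485 = 64020.
  From (x_2, y_2) = (470449, 64020): x_3 = 485·470449 + 54·66·64020 = 456335045; y_3 = 485·64020 + 66·470449 = 62099334.
  From (x_3, y_3) = (456335045, 62099334): x_4 = 485·456335045 + 54·66·62099334 = 442644523201; y_4 = 485·62099334 + 66·456335045 = 60236289960.
Step 3: Verify x_4² - 54·y_4² = 195934173919840627286401 - 195934173919840627286400 = 1 (should be 1). ✓

(x_1, y_1) = (485, 66); (x_4, y_4) = (442644523201, 60236289960).


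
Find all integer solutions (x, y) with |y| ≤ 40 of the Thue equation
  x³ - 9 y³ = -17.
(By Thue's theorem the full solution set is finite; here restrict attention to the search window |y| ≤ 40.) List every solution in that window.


The equation is x³ - 9y³ = -17. For fixed y, x³ = 9·y³ − 17, so a solution requires the RHS to be a perfect cube.
Strategy: iterate y from -40 to 40, compute RHS = 9·y³ − 17, and check whether it is a (positive or negative) perfect cube.
Check small values of y:
  y = 0: RHS = -17 is not a perfect cube.
  y = 1: RHS = -8 = (-2)³ ⇒ x = -2 works.
  y = -1: RHS = -26 is not a perfect cube.
  y = 2: RHS = 55 is not a perfect cube.
  y = -2: RHS = -89 is not a perfect cube.
  y = 3: RHS = 226 is not a perfect cube.
  y = -3: RHS = -260 is not a perfect cube.
Continuing, at y = 25: RHS = 140608 = (52)³ ⇒ x = 52 works.
Searching the remaining y in |y| ≤ 40 finds no further solutions.
Collected solutions: (-2, 1), (52, 25).

Solutions (with |y| ≤ 40): (-2, 1), (52, 25).


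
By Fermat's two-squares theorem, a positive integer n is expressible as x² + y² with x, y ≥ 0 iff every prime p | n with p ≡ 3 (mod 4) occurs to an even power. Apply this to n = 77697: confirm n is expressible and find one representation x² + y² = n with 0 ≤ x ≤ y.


Step 1: Factor n = 77697 = 3^2 · 89 · 97.
Step 2: Check the mod-4 condition on each prime factor: 3 ≡ 3 (mod 4), exponent 2 (must be even); 89 ≡ 1 (mod 4), exponent 1; 97 ≡ 1 (mod 4), exponent 1.
All primes ≡ 3 (mod 4) appear to even exponent (or don't appear), so by the two-squares theorem n IS expressible as a sum of two squares.
Step 3: Build a representation. Group n = k² · m with k = 3 and m = 89 · 97 = 8633 (a product of primes ≡ 1 (mod 4)); a representation of m scales to one of n via (k·x)² + (k·y)² = k²(x² + y²). Each prime p ≡ 1 (mod 4) is itself a sum of two squares; find a² by testing p − a² for a perfect square:
  89: 89 − 1² = 88, 89 − 2² = 85, 89 − 3² = 80, 89 − 4² = 73, 89 − 5² = 64 = 8² ⇒ 89 = 5² + 8².
  97: 97 − 1² = 96, 97 − 2² = 93, 97 − 3² = 88, 97 − 4² = 81 = 9² ⇒ 97 = 4² + 9².
  Combine using the Brahmagupta–Fibonacci identity (a² + b²)(c² + d²) = (ac − bd)² + (ad + bc)² = (ac + bd)² + (ad − bc)²:
  89 · 97 = 8633: from (5² + 8²)(4² + 9²), take (5·4 − 8·9, 5·9 + 8·4) = (20 − 72, 45 + 32) = (-52, 77); dropping signs (only squares matter) gives (52, 77); check 52² + 77² = 2704 + 5929 = 8633 ✓.
  Scale by k = 3: (3·52, 3·77) = (156, 231).
Step 4: Order so x ≤ y and verify: 156² + 231² = 24336 + 53361 = 77697 = n. ✓

n = 77697 = 156² + 231² (one valid representation with x ≤ y).


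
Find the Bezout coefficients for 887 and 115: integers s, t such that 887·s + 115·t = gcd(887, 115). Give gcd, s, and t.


Euclidean algorithm on (887, 115) — divide until remainder is 0:
  887 = 7 · 115 + 82
  115 = 1 · 82 + 33
  82 = 2 · 33 + 16
  33 = 2 · 16 + 1
  16 = 16 · 1 + 0
gcd(887, 115) = 1.
Track Bezout coefficients alongside the remainders: start with r₀ = 887 = a·1 + b·0 (s = 1, t = 0) and r₁ = 115 = a·0 + b·1 (s = 0, t = 1); each new remainder r_{k+1} = r_{k-1} − q_k·r_k inherits s_{k+1} = s_{k-1} − q_k·s_k, t_{k+1} = t_{k-1} − q_k·t_k, so r_k = a·s_k + b·t_k at every step:
  q = 7: r = 82, s = 1 − 7·0 = 1, t = 0 − 7·1 = -7  (check: 887·1 + 115·(-7) = 82)
  q = 1: r = 33, s = 0 − 1·1 = -1, t = 1 − 1·(-7) = 8  (check: 887·(-1) + 115·8 = 33)
  q = 2: r = 16, s = 1 − 2·(-1) = 3, t = -7 − 2·8 = -23  (check: 887·3 + 115·(-23) = 16)
  q = 2: r = 1, s = -1 − 2·3 = -7, t = 8 − 2·(-23) = 54  (check: 887·(-7) + 115·54 = 1)
The row with r = 1 (the gcd) gives the Bezout coefficients s = -7, t = 54.
Result: 887 · (-7) + 115 · (54) = 1.

gcd(887, 115) = 1; s = -7, t = 54 (check: 887·(-7) + 115·54 = 1).


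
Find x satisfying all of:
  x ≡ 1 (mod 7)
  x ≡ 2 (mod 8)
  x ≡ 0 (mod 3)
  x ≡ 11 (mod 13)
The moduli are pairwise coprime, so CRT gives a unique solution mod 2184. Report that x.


Product of moduli M = 7 · 8 · 3 · 13 = 2184.
Merge one congruence at a time:
  Start: x ≡ 1 (mod 7).
  Combine with x ≡ 2 (mod 8); new modulus lcm = 56.
    Write x = 1 + 7·t and substitute into x ≡ 2 (mod 8): 7·t ≡ 2 − 1 = 1 (mod 8).
    The inverse of 7 mod 8 is 7 (since 7·7 = 49 = 6·8 + 1), so t ≡ 7·1 = 7 ≡ 7 (mod 8).
    Then x = 1 + 7·7 = 50, valid modulo lcm(7, 8) = 56: x ≡ 50 (mod 56).
  Combine with x ≡ 0 (mod 3); new modulus lcm = 168.
    Write x = 50 + 56·t and substitute into x ≡ 0 (mod 3): 56·t ≡ 0 − 50 = -50 (mod 3).
    Reduce coefficients mod 3: 2·t ≡ 1 (mod 3).
    The inverse of 2 mod 3 is 2 (since 2·2 = 4 = 1·3 + 1), so t ≡ 2·1 = 2 ≡ 2 (mod 3).
    Then x = 50 + 56·2 = 162, valid modulo lcm(56, 3) = 168: x ≡ 162 (mod 168).
  Combine with x ≡ 11 (mod 13); new modulus lcm = 2184.
    Write x = 162 + 168·t and substitute into x ≡ 11 (mod 13): 168·t ≡ 11 − 162 = -151 (mod 13).
    Reduce coefficients mod 13: 12·t ≡ 5 (mod 13).
    The inverse of 12 mod 13 is 12 (since 12·12 = 144 = 11·13 + 1), so t ≡ 12·5 = 60 ≡ 8 (mod 13).
    Then x = 162 + 168·8 = 1506, valid modulo lcm(168, 13) = 2184: x ≡ 1506 (mod 2184).
Verify against each original: 1506 mod 7 = 1, 1506 mod 8 = 2, 1506 mod 3 = 0, 1506 mod 13 = 11.

x ≡ 1506 (mod 2184).


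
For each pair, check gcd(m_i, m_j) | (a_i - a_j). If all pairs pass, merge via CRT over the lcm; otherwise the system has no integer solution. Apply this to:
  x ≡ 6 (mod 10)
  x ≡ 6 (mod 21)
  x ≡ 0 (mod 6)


Moduli 10, 21, 6 are not pairwise coprime, so CRT works modulo lcm(m_i) when all pairwise compatibility conditions hold.
Pairwise compatibility: gcd(m_i, m_j) must divide a_i - a_j for every pair.
Merge one congruence at a time:
  Start: x ≡ 6 (mod 10).
  Combine with x ≡ 6 (mod 21): gcd(10, 21) = 1; 6 - 6 = 0, which IS divisible by 1, so compatible.
    Write x = 6 + 10·t and substitute into x ≡ 6 (mod 21): 10·t ≡ 6 − 6 = 0 (mod 21).
    The inverse of 10 mod 21 is 19 (since 10·19 = 190 = 9·21 + 1), so t ≡ 19·0 = 0 ≡ 0 (mod 21).
    Then x = 6 + 10·0 = 6, valid modulo lcm(10, 21) = 210: x ≡ 6 (mod 210).
  Combine with x ≡ 0 (mod 6): gcd(210, 6) = 6; 0 - 6 = -6, which IS divisible by 6, so compatible.
    Write x = 6 + 210·t and substitute into x ≡ 0 (mod 6): 210·t ≡ 0 − 6 = -6 (mod 6).
    Divide the congruence (and modulus) by g = 6: 35·t ≡ -1 (mod 1).
    Modulo 1 every t works; take t = 0.
    Then x = 6 + 210·0 = 6, valid modulo lcm(210, 6) = 210: x ≡ 6 (mod 210).
Verify: 6 mod 10 = 6, 6 mod 21 = 6, 6 mod 6 = 0.

x ≡ 6 (mod 210).


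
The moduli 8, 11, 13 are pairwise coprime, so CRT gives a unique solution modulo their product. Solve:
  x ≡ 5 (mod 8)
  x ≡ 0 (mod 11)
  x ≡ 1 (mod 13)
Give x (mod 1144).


Moduli 8, 11, 13 are pairwise coprime; by CRT there is a unique solution modulo M = 8 · 11 · 13 = 1144.
Solve pairwise, accumulating the modulus:
  Start with x ≡ 5 (mod 8).
  Combine with x ≡ 0 (mod 11): since gcd(8, 11) = 1, we get a unique residue mod 88.
    Write x = 5 + 8·t and substitute into x ≡ 0 (mod 11): 8·t ≡ 0 − 5 = -5 (mod 11).
    Reduce coefficients mod 11: 8·t ≡ 6 (mod 11).
    The inverse of 8 mod 11 is 7 (since 8·7 = 56 = 5·11 + 1), so t ≡ 7·6 = 42 ≡ 9 (mod 11).
    Then x = 5 + 8·9 = 77, valid modulo lcm(8, 11) = 88: x ≡ 77 (mod 88).
  Combine with x ≡ 1 (mod 13): since gcd(88, 13) = 1, we get a unique residue mod 1144.
    Write x = 77 + 88·t and substitute into x ≡ 1 (mod 13): 88·t ≡ 1 − 77 = -76 (mod 13).
    Reduce coefficients mod 13: 10·t ≡ 2 (mod 13).
    The inverse of 10 mod 13 is 4 (since 10·4 = 40 = 3·13 + 1), so t ≡ 4·2 = 8 ≡ 8 (mod 13).
    Then x = 77 + 88·8 = 781, valid modulo lcm(88, 13) = 1144: x ≡ 781 (mod 1144).
Verify: 781 mod 8 = 5 ✓, 781 mod 11 = 0 ✓, 781 mod 13 = 1 ✓.

x ≡ 781 (mod 1144).


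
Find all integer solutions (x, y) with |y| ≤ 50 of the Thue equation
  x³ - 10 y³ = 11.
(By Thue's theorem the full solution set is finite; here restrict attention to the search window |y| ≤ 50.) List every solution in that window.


The equation is x³ - 10y³ = 11. For fixed y, x³ = 10·y³ + 11, so a solution requires the RHS to be a perfect cube.
Strategy: iterate y from -50 to 50, compute RHS = 10·y³ + 11, and check whether it is a (positive or negative) perfect cube.
Check small values of y:
  y = 0: RHS = 11 is not a perfect cube.
  y = 1: RHS = 21 is not a perfect cube.
  y = -1: RHS = 1 = (1)³ ⇒ x = 1 works.
  y = 2: RHS = 91 is not a perfect cube.
  y = -2: RHS = -69 is not a perfect cube.
  y = 3: RHS = 281 is not a perfect cube.
  y = -3: RHS = -259 is not a perfect cube.
Continuing the search up to |y| = 50 finds no further solutions beyond those listed.
Collected solutions: (1, -1).

Solutions (with |y| ≤ 50): (1, -1).


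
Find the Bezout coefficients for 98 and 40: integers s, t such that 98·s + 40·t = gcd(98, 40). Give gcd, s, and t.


Euclidean algorithm on (98, 40) — divide until remainder is 0:
  98 = 2 · 40 + 18
  40 = 2 · 18 + 4
  18 = 4 · 4 + 2
  4 = 2 · 2 + 0
gcd(98, 40) = 2.
Track Bezout coefficients alongside the remainders: start with r₀ = 98 = a·1 + b·0 (s = 1, t = 0) and r₁ = 40 = a·0 + b·1 (s = 0, t = 1); each new remainder r_{k+1} = r_{k-1} − q_k·r_k inherits s_{k+1} = s_{k-1} − q_k·s_k, t_{k+1} = t_{k-1} − q_k·t_k, so r_k = a·s_k + b·t_k at every step:
  q = 2: r = 18, s = 1 − 2·0 = 1, t = 0 − 2·1 = -2  (check: 98·1 + 40·(-2) = 18)
  q = 2: r = 4, s = 0 − 2·1 = -2, t = 1 − 2·(-2) = 5  (check: 98·(-2) + 40·5 = 4)
  q = 4: r = 2, s = 1 − 4·(-2) = 9, t = -2 − 4·5 = -22  (check: 98·9 + 40·(-22) = 2)
The row with r = 2 (the gcd) gives the Bezout coefficients s = 9, t = -22.
Result: 98 · (9) + 40 · (-22) = 2.

gcd(98, 40) = 2; s = 9, t = -22 (check: 98·9 + 40·(-22) = 2).


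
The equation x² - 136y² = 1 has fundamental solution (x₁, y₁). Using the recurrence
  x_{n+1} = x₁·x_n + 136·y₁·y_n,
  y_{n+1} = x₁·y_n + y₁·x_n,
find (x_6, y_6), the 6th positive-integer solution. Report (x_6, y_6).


Step 1: Find the fundamental solution (x₁, y₁) of x² - 136y² = 1.
  Expand √136 as a continued fraction. a₀ = ⌊√136⌋ = 11; iterate m_{k+1} = d_k·a_k − m_k, d_{k+1} = (136 − m_{k+1}²)/d_k, a_{k+1} = ⌊(a₀ + m_{k+1})/d_{k+1}⌋ (starting m₀ = 0, d₀ = 1), with convergents p_k = a_k·p_{k-1} + p_{k-2}, q_k = a_k·q_{k-1} + q_{k-2} (p₋₁ = 1, q₋₁ = 0):
  k = 0: a₀ = 11; p₀/q₀ = 11/1; p₀² − 136·q₀² = 121 − 136 = -15.
  k = 1: m = 11, d = 15, a = ⌊(11 + 11)/15⌋ = 1; p/q = (1·11 + 1)/(1·1 + 0) = 12/1; p² − 136·q² = 144 − 136 = 8.
  k = 2: m = 4, d = 8, a = ⌊(11 + 4)/8⌋ = 1; p/q = (1·12 + 11)/(1·1 + 1) = 23/2; p² − 136·q² = 529 − 544 = -15.
  k = 3: m = 4, d = 15, a = ⌊(11 + 4)/15⌋ = 1; p/q = (1·23 + 12)/(1·2 + 1) = 35/3; p² − 136·q² = 1225 − 1224 = 1.
  The first convergent with p² − 136·q² = 1 gives the fundamental solution (x₁, y₁) = (35, 3).
Step 2: Apply the recurrence (x_{n+1}, y_{n+1}) = (x₁x_n + 136y₁y_n, x₁y_n + y₁x_n) repeatedly.
  From (x_1, y_1) = (35, 3): x_2 = 35·35 + 136·3·3 = 2449; y_2 = 35·3 + 3·35 = 210.
  From (x_2, y_2) = (2449, 210): x_3 = 35·2449 + 136·3·210 = 171395; y_3 = 35·210 + 3·2449 = 14697.
  From (x_3, y_3) = (171395, 14697): x_4 = 35·171395 + 136·3·14697 = 11995201; y_4 = 35·14697 + 3·171395 = 1028580.
  From (x_4, y_4) = (11995201, 1028580): x_5 = 35·11995201 + 136·3·1028580 = 839492675; y_5 = 35·1028580 + 3·11995201 = 71985903.
  From (x_5, y_5) = (839492675, 71985903): x_6 = 35·839492675 + 136·3·71985903 = 58752492049; y_6 = 35·71985903 + 3·839492675 = 5037984630.
Step 3: Verify x_6² - 136·y_6² = 3451855321967808218401 - 3451855321967808218400 = 1 (should be 1). ✓

(x_1, y_1) = (35, 3); (x_6, y_6) = (58752492049, 5037984630).


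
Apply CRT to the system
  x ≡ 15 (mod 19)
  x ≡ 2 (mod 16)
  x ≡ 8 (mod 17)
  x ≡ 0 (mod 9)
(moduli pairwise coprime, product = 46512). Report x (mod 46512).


Product of moduli M = 19 · 16 · 17 · 9 = 46512.
Merge one congruence at a time:
  Start: x ≡ 15 (mod 19).
  Combine with x ≡ 2 (mod 16); new modulus lcm = 304.
    Write x = 15 + 19·t and substitute into x ≡ 2 (mod 16): 19·t ≡ 2 − 15 = -13 (mod 16).
    Reduce coefficients mod 16: 3·t ≡ 3 (mod 16).
    The inverse of 3 mod 16 is 11 (since 3·11 = 33 = 2·16 + 1), so t ≡ 11·3 = 33 ≡ 1 (mod 16).
    Then x = 15 + 19·1 = 34, valid modulo lcm(19, 16) = 304: x ≡ 34 (mod 304).
  Combine with x ≡ 8 (mod 17); new modulus lcm = 5168.
    Write x = 34 + 304·t and substitute into x ≡ 8 (mod 17): 304·t ≡ 8 − 34 = -26 (mod 17).
    Reduce coefficients mod 17: 15·t ≡ 8 (mod 17).
    The inverse of 15 mod 17 is 8 (since 15·8 = 120 = 7·17 + 1), so t ≡ 8·8 = 64 ≡ 13 (mod 17).
    Then x = 34 + 304·13 = 3986, valid modulo lcm(304, 17) = 5168: x ≡ 3986 (mod 5168).
  Combine with x ≡ 0 (mod 9); new modulus lcm = 46512.
    Write x = 3986 + 5168·t and substitute into x ≡ 0 (mod 9): 5168·t ≡ 0 − 3986 = -3986 (mod 9).
    Reduce coefficients mod 9: 2·t ≡ 1 (mod 9).
    The inverse of 2 mod 9 is 5 (since 2·5 = 10 = 1·9 + 1), so t ≡ 5·1 = 5 ≡ 5 (mod 9).
    Then x = 3986 + 5168·5 = 29826, valid modulo lcm(5168, 9) = 46512: x ≡ 29826 (mod 46512).
Verify against each original: 29826 mod 19 = 15, 29826 mod 16 = 2, 29826 mod 17 = 8, 29826 mod 9 = 0.

x ≡ 29826 (mod 46512).


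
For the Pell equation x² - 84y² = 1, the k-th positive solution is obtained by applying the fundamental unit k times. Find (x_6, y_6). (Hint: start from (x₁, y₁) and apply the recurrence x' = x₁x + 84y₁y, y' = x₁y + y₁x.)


Step 1: Find the fundamental solution (x₁, y₁) of x² - 84y² = 1.
  Expand √84 as a continued fraction. a₀ = ⌊√84⌋ = 9; iterate m_{k+1} = d_k·a_k − m_k, d_{k+1} = (84 − m_{k+1}²)/d_k, a_{k+1} = ⌊(a₀ + m_{k+1})/d_{k+1}⌋ (starting m₀ = 0, d₀ = 1), with convergents p_k = a_k·p_{k-1} + p_{k-2}, q_k = a_k·q_{k-1} + q_{k-2} (p₋₁ = 1, q₋₁ = 0):
  k = 0: a₀ = 9; p₀/q₀ = 9/1; p₀² − 84·q₀² = 81 − 84 = -3.
  k = 1: m = 9, d = 3, a = ⌊(9 + 9)/3⌋ = 6; p/q = (6·9 + 1)/(6·1 + 0) = 55/6; p² − 84·q² = 3025 − 3024 = 1.
  The first convergent with p² − 84·q² = 1 gives the fundamental solution (x₁, y₁) = (55, 6).
Step 2: Apply the recurrence (x_{n+1}, y_{n+1}) = (x₁x_n + 84y₁y_n, x₁y_n + y₁x_n) repeatedly.
  From (x_1, y_1) = (55, 6): x_2 = 55·55 + 84·6·6 = 6049; y_2 = 55·6 + 6·55 = 660.
  From (x_2, y_2) = (6049, 660): x_3 = 55·6049 + 84·6·660 = 665335; y_3 = 55·660 + 6·6049 = 72594.
  From (x_3, y_3) = (665335, 72594): x_4 = 55·665335 + 84·6·72594 = 73180801; y_4 = 55·72594 + 6·665335 = 7984680.
  From (x_4, y_4) = (73180801, 7984680): x_5 = 55·73180801 + 84·6·7984680 = 8049222775; y_5 = 55·7984680 + 6·73180801 = 878242206.
  From (x_5, y_5) = (8049222775, 878242206): x_6 = 55·8049222775 + 84·6·878242206 = 885341324449; y_6 = 55·878242206 + 6·8049222775 = 96598657980.
Step 3: Verify x_6² - 84·y_6² = 783829260777109485153601 - 783829260777109485153600 = 1 (should be 1). ✓

(x_1, y_1) = (55, 6); (x_6, y_6) = (885341324449, 96598657980).
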